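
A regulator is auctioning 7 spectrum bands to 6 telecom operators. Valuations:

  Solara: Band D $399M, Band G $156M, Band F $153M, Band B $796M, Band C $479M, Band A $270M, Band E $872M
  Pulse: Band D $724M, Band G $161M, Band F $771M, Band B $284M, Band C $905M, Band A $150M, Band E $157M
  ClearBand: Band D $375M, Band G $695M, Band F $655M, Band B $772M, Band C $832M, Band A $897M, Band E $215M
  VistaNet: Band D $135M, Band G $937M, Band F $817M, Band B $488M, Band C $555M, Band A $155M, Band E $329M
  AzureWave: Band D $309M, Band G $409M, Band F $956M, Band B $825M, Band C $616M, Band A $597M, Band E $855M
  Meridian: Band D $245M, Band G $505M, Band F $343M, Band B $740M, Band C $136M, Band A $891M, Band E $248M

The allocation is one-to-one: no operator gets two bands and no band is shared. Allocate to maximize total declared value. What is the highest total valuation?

Max total: $5333M

Optimal: Solara→Band E ($872M), Pulse→Band C ($905M), ClearBand→Band B ($772M), VistaNet→Band G ($937M), AzureWave→Band F ($956M), Meridian→Band A ($891M) — total 872+905+772+937+956+891 = $5333M.
Column-greedy (each band in turn goes to its best remaining operator) gives $5136M, worse by 197.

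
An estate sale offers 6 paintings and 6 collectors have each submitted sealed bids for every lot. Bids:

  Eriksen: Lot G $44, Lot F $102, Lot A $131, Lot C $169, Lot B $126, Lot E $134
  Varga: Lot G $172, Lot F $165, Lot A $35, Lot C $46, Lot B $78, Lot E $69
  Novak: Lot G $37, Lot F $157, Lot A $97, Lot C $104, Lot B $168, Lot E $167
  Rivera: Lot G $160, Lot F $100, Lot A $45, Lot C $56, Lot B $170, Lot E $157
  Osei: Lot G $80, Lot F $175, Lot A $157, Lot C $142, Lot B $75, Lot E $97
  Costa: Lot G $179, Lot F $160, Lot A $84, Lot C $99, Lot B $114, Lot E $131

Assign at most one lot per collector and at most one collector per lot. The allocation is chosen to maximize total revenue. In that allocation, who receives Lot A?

This is a one-to-one assignment (maximum-weight bipartite matching).
Optimal: Eriksen→Lot C ($169), Varga→Lot F ($165), Novak→Lot E ($167), Rivera→Lot B ($170), Osei→Lot A ($157), Costa→Lot G ($179) — total 169+165+167+170+157+179 = $1007.
Max-entry greedy (repeatedly take the single best remaining cell) gives $895, worse by 112.
Next-best assignment: Eriksen→Lot C, Varga→Lot G, Novak→Lot E, Rivera→Lot B, Osei→Lot A, Costa→Lot F = $995.
Swapping Osei↔Varga (Osei→Lot F $175, Varga→Lot A $35) loses 112.
Every other assignment is strictly worse.
Osei's own top lot is Lot F ($175), but forcing Osei→Lot F and reassigning the rest optimally gives only $937 — worse by 70.

Osei receives Lot A.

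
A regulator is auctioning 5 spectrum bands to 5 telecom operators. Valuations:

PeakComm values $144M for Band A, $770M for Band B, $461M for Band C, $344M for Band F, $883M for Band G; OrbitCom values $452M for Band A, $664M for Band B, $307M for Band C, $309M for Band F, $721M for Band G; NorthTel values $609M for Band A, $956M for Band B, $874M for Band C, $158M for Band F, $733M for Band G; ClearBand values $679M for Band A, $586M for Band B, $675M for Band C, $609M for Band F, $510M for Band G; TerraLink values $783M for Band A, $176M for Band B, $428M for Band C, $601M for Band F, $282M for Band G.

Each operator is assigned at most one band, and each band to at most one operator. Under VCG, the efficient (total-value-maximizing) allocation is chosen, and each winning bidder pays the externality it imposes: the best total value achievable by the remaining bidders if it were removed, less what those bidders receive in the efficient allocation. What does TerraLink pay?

TerraLink pays $70M.

Efficient allocation: PeakComm→Band G ($883M), OrbitCom→Band B ($664M), NorthTel→Band C ($874M), ClearBand→Band F ($609M), TerraLink→Band A ($783M); total welfare W = $3813M.
TerraLink receives Band A at value $783M, so the others get W − 783 = $3030M.
Without TerraLink: best allocation of the remaining 4 bidders over all 5 bands is PeakComm→Band G ($883M), OrbitCom→Band B ($664M), NorthTel→Band C ($874M), ClearBand→Band A ($679M), total $3100M.
VCG payment = (others' best without TerraLink) − (others' welfare with TerraLink) = 3100 − 3030 = $70M.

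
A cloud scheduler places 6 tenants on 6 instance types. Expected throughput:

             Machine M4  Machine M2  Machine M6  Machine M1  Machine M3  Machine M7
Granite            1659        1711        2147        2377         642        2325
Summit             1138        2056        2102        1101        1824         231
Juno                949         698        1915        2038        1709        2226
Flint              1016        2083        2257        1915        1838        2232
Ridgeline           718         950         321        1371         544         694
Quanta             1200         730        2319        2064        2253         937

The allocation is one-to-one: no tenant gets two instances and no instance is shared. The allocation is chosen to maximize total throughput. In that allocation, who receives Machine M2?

Optimal: Granite→Machine M1 (2377 ops/s), Summit→Machine M2 (2056 ops/s), Juno→Machine M7 (2226 ops/s), Flint→Machine M6 (2257 ops/s), Ridgeline→Machine M4 (718 ops/s), Quanta→Machine M3 (2253 ops/s) — total 2377+2056+2226+2257+718+2253 = 11887 ops/s.
Max-entry greedy (repeatedly take the single best remaining cell) gives 11411 ops/s, worse by 476.
Swapping Summit↔Quanta (Summit→Machine M3 1824 ops/s, Quanta→Machine M2 730 ops/s) loses 1755.
Checked against all permutations: 11887 ops/s is optimal.
Summit's own top instance is Machine M6 (2102 ops/s), but forcing Summit→Machine M6 and reassigning the rest optimally gives only 11759 ops/s — worse by 128.

Summit receives Machine M2.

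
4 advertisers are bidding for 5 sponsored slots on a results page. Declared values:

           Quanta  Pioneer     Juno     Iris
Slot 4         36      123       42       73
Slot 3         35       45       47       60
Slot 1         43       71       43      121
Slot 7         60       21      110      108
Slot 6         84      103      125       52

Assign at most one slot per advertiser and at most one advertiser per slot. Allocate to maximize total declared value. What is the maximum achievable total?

Treat this as an assignment problem: match each advertiser to one slot.
Optimal: Quanta→Slot 6 ($84), Pioneer→Slot 4 ($123), Juno→Slot 7 ($110), Iris→Slot 1 ($121) — total 84+123+110+121 = $438.
Max-entry greedy (repeatedly take the single best remaining cell) gives $429, worse by 9.
Swapping Iris↔Quanta (Iris→Slot 6 $52, Quanta→Slot 1 $43) loses 110.
No other one-to-one assignment exceeds $438.

Max total: $438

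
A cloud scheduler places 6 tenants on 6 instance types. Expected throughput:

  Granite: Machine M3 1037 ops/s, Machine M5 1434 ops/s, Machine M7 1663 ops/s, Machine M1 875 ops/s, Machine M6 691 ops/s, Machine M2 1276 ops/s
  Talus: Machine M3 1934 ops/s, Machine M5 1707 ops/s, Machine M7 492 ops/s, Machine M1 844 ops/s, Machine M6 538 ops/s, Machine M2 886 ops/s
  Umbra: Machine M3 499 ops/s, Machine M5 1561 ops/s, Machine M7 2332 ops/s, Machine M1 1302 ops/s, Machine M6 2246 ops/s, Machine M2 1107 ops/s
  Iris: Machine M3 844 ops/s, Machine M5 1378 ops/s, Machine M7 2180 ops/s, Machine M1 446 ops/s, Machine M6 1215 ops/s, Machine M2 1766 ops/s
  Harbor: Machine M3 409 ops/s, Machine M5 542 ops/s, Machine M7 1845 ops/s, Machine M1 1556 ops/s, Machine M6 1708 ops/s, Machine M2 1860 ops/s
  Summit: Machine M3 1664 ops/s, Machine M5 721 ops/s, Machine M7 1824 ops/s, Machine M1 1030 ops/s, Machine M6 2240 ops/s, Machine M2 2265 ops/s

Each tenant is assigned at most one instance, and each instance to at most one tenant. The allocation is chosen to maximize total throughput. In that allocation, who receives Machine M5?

Granite receives Machine M5.

Optimal: Granite→Machine M5 (1434 ops/s), Talus→Machine M3 (1934 ops/s), Umbra→Machine M6 (2246 ops/s), Iris→Machine M7 (2180 ops/s), Harbor→Machine M1 (1556 ops/s), Summit→Machine M2 (2265 ops/s) — total 1434+1934+2246+2180+1556+2265 = 11615 ops/s.
Max-entry greedy (repeatedly take the single best remaining cell) gives 10119 ops/s, worse by 1496.
Next-best assignment: Granite→Machine M5, Talus→Machine M3, Umbra→Machine M7, Iris→Machine M2, Harbor→Machine M1, Summit→Machine M6 = 11262 ops/s.
Checked against all permutations: 11615 ops/s is optimal.
Granite's own top instance is Machine M7 (1663 ops/s), but forcing Granite→Machine M7 and reassigning the rest optimally gives only 11042 ops/s — worse by 573.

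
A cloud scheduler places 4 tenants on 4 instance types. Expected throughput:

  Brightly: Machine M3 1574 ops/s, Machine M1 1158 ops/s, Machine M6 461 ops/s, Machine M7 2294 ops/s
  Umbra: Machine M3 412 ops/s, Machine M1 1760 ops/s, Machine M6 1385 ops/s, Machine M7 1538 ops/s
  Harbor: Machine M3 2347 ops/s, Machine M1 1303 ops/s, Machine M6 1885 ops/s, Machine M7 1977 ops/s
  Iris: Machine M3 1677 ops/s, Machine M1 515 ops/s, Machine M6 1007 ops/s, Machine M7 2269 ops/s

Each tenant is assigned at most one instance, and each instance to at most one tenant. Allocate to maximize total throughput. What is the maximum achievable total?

Maximum total: 7616 ops/s

This is the linear assignment problem.
Optimal: Brightly→Machine M7 (2294 ops/s), Umbra→Machine M1 (1760 ops/s), Harbor→Machine M6 (1885 ops/s), Iris→Machine M3 (1677 ops/s) — total 2294+1760+1885+1677 = 7616 ops/s.
Max-entry greedy (repeatedly take the single best remaining cell) gives 7408 ops/s, worse by 208.
Swapping Brightly↔Umbra (Brightly→Machine M1 1158 ops/s, Umbra→Machine M7 1538 ops/s) loses 1358.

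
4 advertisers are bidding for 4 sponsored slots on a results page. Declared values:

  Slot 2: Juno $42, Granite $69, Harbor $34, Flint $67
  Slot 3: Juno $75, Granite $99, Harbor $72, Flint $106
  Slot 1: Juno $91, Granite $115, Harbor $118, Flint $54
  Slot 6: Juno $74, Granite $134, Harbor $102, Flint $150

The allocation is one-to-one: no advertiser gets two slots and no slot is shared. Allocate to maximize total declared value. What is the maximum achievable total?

This is a one-to-one assignment (maximum-weight bipartite matching).
Optimal: Juno→Slot 3 ($75), Granite→Slot 2 ($69), Harbor→Slot 1 ($118), Flint→Slot 6 ($150) — total 75+69+118+150 = $412.
Column-greedy (each slot in turn goes to its best remaining advertiser) gives $367, worse by 45.
Next-best assignment: Juno→Slot 2, Granite→Slot 3, Harbor→Slot 1, Flint→Slot 6 = $409.
Swapping Harbor↔Granite (Harbor→Slot 2 $34, Granite→Slot 1 $115) loses 38.

Maximum total: $412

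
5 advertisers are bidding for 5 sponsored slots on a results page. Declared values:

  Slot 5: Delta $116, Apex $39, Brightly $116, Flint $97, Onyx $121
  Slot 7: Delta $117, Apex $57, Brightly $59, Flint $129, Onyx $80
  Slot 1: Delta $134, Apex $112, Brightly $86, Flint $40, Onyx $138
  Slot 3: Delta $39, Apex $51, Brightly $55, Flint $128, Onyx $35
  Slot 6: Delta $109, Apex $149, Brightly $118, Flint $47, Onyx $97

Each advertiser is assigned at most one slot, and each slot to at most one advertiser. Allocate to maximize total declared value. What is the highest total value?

Optimal: Delta→Slot 7 ($117), Apex→Slot 6 ($149), Brightly→Slot 5 ($116), Flint→Slot 3 ($128), Onyx→Slot 1 ($138) — total 117+149+116+128+138 = $648.
Swapping Delta↔Onyx (Delta→Slot 1 $134, Onyx→Slot 7 $80) loses 41.
Checked against all permutations: $648 is optimal.

Maximum total: $648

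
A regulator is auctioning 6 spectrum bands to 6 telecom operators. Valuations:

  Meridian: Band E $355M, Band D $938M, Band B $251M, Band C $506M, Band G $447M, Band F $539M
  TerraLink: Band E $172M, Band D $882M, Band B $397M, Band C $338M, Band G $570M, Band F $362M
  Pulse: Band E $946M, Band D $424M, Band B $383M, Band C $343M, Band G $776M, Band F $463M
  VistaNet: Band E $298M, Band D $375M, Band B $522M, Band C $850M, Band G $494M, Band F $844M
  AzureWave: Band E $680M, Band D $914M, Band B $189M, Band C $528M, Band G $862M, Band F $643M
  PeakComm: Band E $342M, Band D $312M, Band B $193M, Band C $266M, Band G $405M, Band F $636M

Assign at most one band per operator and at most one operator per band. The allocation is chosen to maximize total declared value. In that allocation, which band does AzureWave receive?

AzureWave receives Band G.

This is a one-to-one assignment (maximum-weight bipartite matching).
Optimal: Meridian→Band D ($938M), TerraLink→Band B ($397M), Pulse→Band E ($946M), VistaNet→Band C ($850M), AzureWave→Band G ($862M), PeakComm→Band F ($636M) — total 938+397+946+850+862+636 = $4629M.
Column-greedy (each band in turn goes to its best remaining operator) gives $4140M, worse by 489.
Swapping PeakComm↔Pulse (PeakComm→Band E $342M, Pulse→Band F $463M) loses 777.
Checked against all permutations: $4629M is optimal.
AzureWave's own top band is Band D ($914M), but forcing AzureWave→Band D and reassigning the rest optimally gives only $4190M — worse by 439.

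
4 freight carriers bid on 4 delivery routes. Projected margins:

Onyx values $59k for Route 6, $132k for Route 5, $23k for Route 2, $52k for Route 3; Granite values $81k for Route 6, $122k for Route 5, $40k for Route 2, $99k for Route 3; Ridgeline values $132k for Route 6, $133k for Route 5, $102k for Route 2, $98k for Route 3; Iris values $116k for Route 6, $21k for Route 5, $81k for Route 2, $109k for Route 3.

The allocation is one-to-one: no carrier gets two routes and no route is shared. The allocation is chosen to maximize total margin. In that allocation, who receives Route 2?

Optimal: Onyx→Route 5 ($132k), Granite→Route 3 ($99k), Ridgeline→Route 2 ($102k), Iris→Route 6 ($116k) — total 132+99+102+116 = $449k.
Column-greedy (each route in turn goes to its best remaining carrier) gives $444k, worse by 5.
Next-best assignment: Onyx→Route 5, Granite→Route 3, Ridgeline→Route 6, Iris→Route 2 = $444k.
Swapping Onyx↔Granite (Onyx→Route 3 $52k, Granite→Route 5 $122k) loses 57.
Every other assignment is strictly worse.
Ridgeline's own top route is Route 5 ($133k), but forcing Ridgeline→Route 5 and reassigning the rest optimally gives only $372k — worse by 77.

Ridgeline receives Route 2.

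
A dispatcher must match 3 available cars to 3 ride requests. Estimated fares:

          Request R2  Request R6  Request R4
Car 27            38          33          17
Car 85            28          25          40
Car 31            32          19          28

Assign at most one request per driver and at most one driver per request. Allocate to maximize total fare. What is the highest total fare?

Max total: $105

This is a one-to-one assignment (maximum-weight bipartite matching).
Optimal: Car 27→Request R6 ($33), Car 85→Request R4 ($40), Car 31→Request R2 ($32) — total 33+40+32 = $105.
Max-entry greedy (repeatedly take the single best remaining cell) gives $97, worse by 8.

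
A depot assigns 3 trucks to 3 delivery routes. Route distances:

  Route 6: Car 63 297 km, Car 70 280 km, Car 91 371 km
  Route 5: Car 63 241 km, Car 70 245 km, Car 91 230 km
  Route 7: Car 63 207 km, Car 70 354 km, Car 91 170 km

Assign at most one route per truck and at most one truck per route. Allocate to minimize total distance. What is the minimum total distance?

Min total: 691 km

Optimal: Car 63→Route 5 (241 km), Car 70→Route 6 (280 km), Car 91→Route 7 (170 km) — total 241+280+170 = 691 km.
Row-greedy (each truck in turn takes its cheapest remaining route) gives 823 km, worse by 132.
Swapping Car 63↔Car 91 (Car 63→Route 7 207 km, Car 91→Route 5 230 km) adds 26.
Every other assignment is strictly worse.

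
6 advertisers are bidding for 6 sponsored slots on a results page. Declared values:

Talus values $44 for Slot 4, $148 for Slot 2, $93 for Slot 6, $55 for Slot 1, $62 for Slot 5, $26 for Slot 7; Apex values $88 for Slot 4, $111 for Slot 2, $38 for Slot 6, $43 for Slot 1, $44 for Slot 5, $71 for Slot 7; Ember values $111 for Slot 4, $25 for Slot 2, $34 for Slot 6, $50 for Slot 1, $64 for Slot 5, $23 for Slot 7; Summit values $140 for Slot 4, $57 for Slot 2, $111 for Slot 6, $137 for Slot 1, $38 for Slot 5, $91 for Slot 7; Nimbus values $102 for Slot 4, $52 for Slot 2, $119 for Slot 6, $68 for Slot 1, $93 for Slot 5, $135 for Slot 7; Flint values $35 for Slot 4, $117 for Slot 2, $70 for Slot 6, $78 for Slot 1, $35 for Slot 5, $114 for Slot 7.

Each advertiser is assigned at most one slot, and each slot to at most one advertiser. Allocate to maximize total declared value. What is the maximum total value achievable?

Optimal: Talus→Slot 2 ($148), Apex→Slot 5 ($44), Ember→Slot 4 ($111), Summit→Slot 1 ($137), Nimbus→Slot 6 ($119), Flint→Slot 7 ($114) — total 148+44+111+137+119+114 = $673.
Swapping Nimbus↔Ember (Nimbus→Slot 4 $102, Ember→Slot 6 $34) loses 94.

Maximum total: $673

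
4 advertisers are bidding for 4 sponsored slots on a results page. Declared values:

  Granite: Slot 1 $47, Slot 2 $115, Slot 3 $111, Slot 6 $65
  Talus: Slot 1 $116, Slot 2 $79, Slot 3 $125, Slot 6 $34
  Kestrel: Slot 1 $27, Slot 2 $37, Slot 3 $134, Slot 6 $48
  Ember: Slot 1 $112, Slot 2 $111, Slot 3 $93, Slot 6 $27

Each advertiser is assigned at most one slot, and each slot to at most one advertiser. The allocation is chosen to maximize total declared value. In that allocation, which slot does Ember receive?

Ember receives Slot 2.

This is a one-to-one assignment (maximum-weight bipartite matching).
Optimal: Granite→Slot 6 ($65), Talus→Slot 1 ($116), Kestrel→Slot 3 ($134), Ember→Slot 2 ($111) — total 65+116+134+111 = $426.
Column-greedy (each slot in turn goes to its best remaining advertiser) gives $392, worse by 34.
Ember's own top slot is Slot 1 ($112), but forcing Ember→Slot 1 and reassigning the rest optimally gives only $400 — worse by 26.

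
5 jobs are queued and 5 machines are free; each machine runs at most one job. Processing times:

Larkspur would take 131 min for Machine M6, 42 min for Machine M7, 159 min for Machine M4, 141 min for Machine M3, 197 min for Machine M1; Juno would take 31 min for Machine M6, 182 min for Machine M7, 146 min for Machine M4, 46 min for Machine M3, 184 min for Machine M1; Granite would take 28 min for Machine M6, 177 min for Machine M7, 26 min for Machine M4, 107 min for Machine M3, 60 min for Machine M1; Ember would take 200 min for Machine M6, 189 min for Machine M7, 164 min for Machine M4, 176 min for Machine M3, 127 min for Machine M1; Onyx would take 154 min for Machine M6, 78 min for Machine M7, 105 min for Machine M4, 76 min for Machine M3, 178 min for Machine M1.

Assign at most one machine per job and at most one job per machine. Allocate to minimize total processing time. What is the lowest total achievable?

Minimum total: 302 min

Optimal: Larkspur→Machine M7 (42 min), Juno→Machine M6 (31 min), Granite→Machine M4 (26 min), Ember→Machine M1 (127 min), Onyx→Machine M3 (76 min) — total 42+31+26+127+76 = 302 min.
Column-greedy (each machine in turn goes to its cheapest remaining job) gives 348 min, worse by 46.
Checked against all permutations: 302 min is optimal.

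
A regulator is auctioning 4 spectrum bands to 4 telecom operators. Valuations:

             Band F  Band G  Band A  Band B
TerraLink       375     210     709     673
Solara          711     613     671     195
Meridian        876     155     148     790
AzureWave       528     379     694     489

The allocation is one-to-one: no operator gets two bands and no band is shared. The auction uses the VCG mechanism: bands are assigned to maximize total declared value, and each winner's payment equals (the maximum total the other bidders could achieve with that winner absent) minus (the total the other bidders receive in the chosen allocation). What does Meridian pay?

Meridian pays $98M.

Efficient allocation: TerraLink→Band B ($673M), Solara→Band G ($613M), Meridian→Band F ($876M), AzureWave→Band A ($694M); total welfare W = $2856M.
Meridian receives Band F at value $876M, so the others get W − 876 = $1980M.
Without Meridian: best allocation of the remaining 3 bidders over all 4 bands is TerraLink→Band B ($673M), Solara→Band F ($711M), AzureWave→Band A ($694M), total $2078M.
VCG payment = (others' best without Meridian) − (others' welfare with Meridian) = 2078 − 1980 = $98M.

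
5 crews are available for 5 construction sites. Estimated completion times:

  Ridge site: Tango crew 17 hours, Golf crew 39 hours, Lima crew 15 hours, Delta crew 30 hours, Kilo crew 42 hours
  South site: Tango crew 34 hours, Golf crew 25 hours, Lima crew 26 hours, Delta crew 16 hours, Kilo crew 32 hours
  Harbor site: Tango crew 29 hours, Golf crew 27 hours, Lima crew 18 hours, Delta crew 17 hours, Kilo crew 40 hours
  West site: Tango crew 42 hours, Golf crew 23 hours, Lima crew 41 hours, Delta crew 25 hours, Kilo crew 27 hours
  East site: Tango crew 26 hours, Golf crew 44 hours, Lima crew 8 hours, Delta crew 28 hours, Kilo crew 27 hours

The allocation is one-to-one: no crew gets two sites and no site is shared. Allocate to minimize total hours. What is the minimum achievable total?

Minimum total: 94 hours

This is a one-to-one assignment (minimum-cost bipartite matching).
Optimal: Tango crew→Ridge site (17 hours), Golf crew→South site (25 hours), Lima crew→East site (8 hours), Delta crew→Harbor site (17 hours), Kilo crew→West site (27 hours) — total 17+25+8+17+27 = 94 hours.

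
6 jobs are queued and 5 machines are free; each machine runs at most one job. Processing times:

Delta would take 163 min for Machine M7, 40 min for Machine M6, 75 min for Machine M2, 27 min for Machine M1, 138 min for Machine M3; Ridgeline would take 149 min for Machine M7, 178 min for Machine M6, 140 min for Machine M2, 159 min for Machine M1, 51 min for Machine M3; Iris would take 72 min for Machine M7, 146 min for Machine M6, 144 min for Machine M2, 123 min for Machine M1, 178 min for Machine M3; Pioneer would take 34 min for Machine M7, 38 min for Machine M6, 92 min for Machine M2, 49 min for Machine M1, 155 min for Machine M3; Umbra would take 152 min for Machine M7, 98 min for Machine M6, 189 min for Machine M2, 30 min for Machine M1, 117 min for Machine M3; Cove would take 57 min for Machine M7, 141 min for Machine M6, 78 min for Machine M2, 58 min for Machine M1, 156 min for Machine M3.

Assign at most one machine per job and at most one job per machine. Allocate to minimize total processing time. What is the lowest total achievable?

Minimum total: 233 min

Optimal: Pioneer→Machine M7 (34 min), Delta→Machine M6 (40 min), Cove→Machine M2 (78 min), Umbra→Machine M1 (30 min), Ridgeline→Machine M3 (51 min) — total 34+40+78+30+51 = 233 min.
Min-entry greedy (repeatedly take the single cheapest remaining cell) gives 288 min, worse by 55.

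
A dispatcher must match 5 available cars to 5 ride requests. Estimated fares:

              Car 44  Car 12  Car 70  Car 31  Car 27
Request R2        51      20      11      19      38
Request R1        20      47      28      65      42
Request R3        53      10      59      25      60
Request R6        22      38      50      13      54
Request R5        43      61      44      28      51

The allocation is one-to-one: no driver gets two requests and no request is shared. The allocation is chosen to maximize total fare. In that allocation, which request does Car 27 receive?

Optimal: Car 44→Request R2 ($51), Car 12→Request R5 ($61), Car 70→Request R3 ($59), Car 31→Request R1 ($65), Car 27→Request R6 ($54) — total 51+61+59+65+54 = $290.
Column-greedy (each request in turn goes to its best remaining driver) gives $287, worse by 3.
Swapping Car 12↔Car 27 (Car 12→Request R6 $38, Car 27→Request R5 $51) loses 26.
No other one-to-one assignment exceeds $290.
Car 27's own top request is Request R3 ($60), but forcing Car 27→Request R3 and reassigning the rest optimally gives only $287 — worse by 3.

Car 27 receives Request R6.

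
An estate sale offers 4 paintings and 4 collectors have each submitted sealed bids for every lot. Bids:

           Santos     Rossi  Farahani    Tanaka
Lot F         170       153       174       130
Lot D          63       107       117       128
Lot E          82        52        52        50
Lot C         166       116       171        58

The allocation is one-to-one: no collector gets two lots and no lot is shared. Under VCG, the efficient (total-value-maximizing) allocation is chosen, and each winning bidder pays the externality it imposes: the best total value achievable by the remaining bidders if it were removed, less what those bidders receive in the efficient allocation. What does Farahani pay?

Farahani pays $84.

Efficient allocation: Santos→Lot E ($82), Rossi→Lot F ($153), Farahani→Lot C ($171), Tanaka→Lot D ($128); total welfare W = $534.
Farahani receives Lot C at value $171, so the others get W − 171 = $363.
Without Farahani: best allocation of the remaining 3 bidders over all 4 lots is Santos→Lot C ($166), Rossi→Lot F ($153), Tanaka→Lot D ($128), total $447.
VCG payment = (others' best without Farahani) − (others' welfare with Farahani) = 447 − 363 = $84.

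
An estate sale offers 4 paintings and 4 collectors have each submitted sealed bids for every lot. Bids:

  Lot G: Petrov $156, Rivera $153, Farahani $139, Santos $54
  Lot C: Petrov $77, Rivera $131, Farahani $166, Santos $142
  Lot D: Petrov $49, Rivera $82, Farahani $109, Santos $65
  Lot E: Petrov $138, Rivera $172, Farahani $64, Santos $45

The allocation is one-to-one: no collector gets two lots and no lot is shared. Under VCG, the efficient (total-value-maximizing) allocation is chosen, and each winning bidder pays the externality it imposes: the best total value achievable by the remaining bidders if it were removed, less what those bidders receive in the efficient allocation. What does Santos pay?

Efficient allocation: Petrov→Lot G ($156), Rivera→Lot E ($172), Farahani→Lot D ($109), Santos→Lot C ($142); total welfare W = $579.
Santos receives Lot C at value $142, so the others get W − 142 = $437.
Without Santos: best allocation of the remaining 3 bidders over all 4 lots is Petrov→Lot G ($156), Rivera→Lot E ($172), Farahani→Lot C ($166), total $494.
VCG payment = (others' best without Santos) − (others' welfare with Santos) = 494 − 437 = $57.

Santos pays $57.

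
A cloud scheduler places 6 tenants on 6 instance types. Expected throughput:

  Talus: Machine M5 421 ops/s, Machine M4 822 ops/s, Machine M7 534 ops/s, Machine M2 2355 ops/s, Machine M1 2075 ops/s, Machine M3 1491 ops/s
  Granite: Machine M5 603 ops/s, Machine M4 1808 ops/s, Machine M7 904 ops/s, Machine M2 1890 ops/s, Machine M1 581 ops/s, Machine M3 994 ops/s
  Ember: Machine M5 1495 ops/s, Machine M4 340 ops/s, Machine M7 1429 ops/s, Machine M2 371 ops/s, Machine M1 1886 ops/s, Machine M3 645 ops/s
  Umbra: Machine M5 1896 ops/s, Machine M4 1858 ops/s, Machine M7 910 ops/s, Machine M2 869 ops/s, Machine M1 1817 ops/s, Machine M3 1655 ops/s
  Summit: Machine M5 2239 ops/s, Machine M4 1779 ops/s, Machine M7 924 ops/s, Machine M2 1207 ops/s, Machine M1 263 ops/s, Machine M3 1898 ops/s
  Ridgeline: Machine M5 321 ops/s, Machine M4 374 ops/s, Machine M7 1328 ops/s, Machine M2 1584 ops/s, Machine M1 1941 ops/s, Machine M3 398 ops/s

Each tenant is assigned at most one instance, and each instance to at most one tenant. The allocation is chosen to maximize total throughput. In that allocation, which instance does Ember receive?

Optimal: Talus→Machine M2 (2355 ops/s), Granite→Machine M4 (1808 ops/s), Ember→Machine M7 (1429 ops/s), Umbra→Machine M3 (1655 ops/s), Summit→Machine M5 (2239 ops/s), Ridgeline→Machine M1 (1941 ops/s) — total 2355+1808+1429+1655+2239+1941 = 11427 ops/s.
Row-greedy (each tenant in turn takes its best remaining instance) gives 11171 ops/s, worse by 256.
No other one-to-one assignment exceeds 11427 ops/s.
Ember's own top instance is Machine M1 (1886 ops/s), but forcing Ember→Machine M1 and reassigning the rest optimally gives only 11271 ops/s — worse by 156.

Ember receives Machine M7.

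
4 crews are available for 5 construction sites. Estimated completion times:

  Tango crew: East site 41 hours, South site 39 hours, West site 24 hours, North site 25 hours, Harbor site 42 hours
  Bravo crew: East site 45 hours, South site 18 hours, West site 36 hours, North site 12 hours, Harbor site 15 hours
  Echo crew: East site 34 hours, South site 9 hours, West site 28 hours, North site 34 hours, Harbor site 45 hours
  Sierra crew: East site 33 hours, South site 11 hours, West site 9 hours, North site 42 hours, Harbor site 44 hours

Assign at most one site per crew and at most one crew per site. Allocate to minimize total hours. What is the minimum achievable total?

Minimum total: 58 hours

Optimal: Tango crew→North site (25 hours), Bravo crew→Harbor site (15 hours), Echo crew→South site (9 hours), Sierra crew→West site (9 hours) — total 25+15+9+9 = 58 hours.
Column-greedy (each site in turn goes to its cheapest remaining crew) gives 78 hours, worse by 20.
Next-best assignment: Tango crew→East site, Bravo crew→North site, Echo crew→South site, Sierra crew→West site = 71 hours.
Checked against all permutations: 58 hours is optimal.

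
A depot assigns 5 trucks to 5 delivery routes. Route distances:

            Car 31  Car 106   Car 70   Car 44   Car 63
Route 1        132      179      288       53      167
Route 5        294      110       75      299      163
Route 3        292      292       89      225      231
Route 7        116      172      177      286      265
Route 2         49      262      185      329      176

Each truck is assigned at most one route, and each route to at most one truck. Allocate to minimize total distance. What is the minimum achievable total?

Min total: 526 km

This is a one-to-one assignment (minimum-cost bipartite matching).
Optimal: Car 31→Route 2 (49 km), Car 106→Route 7 (172 km), Car 70→Route 3 (89 km), Car 44→Route 1 (53 km), Car 63→Route 5 (163 km) — total 49+172+89+53+163 = 526 km.
Row-greedy (each truck in turn takes its cheapest remaining route) gives 566 km, worse by 40.
No other one-to-one assignment undercuts 526 km.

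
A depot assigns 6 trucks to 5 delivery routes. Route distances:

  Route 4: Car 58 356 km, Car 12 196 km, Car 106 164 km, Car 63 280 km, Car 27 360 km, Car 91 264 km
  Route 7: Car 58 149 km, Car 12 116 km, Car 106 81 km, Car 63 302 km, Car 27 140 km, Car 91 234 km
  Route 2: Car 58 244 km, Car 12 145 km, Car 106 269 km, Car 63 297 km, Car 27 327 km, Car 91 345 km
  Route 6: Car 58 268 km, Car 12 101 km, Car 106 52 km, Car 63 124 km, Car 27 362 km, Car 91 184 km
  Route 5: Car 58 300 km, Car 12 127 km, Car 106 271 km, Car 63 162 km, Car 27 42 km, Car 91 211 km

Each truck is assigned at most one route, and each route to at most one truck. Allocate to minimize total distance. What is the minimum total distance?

Minimum total: 624 km

Optimal: Car 106→Route 4 (164 km), Car 58→Route 7 (149 km), Car 12→Route 2 (145 km), Car 63→Route 6 (124 km), Car 27→Route 5 (42 km) — total 164+149+145+124+42 = 624 km.
Column-greedy (each route in turn goes to its cheapest remaining truck) gives 690 km, worse by 66.
Every other assignment is strictly worse.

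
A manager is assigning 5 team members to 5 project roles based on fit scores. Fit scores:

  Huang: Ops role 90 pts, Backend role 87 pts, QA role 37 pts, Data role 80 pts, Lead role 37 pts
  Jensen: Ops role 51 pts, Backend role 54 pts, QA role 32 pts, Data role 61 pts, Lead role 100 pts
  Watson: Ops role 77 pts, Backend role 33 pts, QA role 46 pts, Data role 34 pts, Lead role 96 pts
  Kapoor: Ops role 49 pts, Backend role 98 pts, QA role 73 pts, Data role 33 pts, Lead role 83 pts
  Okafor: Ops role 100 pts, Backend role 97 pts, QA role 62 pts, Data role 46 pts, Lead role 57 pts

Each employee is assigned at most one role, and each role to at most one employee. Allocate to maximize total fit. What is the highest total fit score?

Max total: 427 pts

This is a one-to-one assignment (maximum-weight bipartite matching).
Optimal: Huang→Data role (80 pts), Jensen→Lead role (100 pts), Watson→Ops role (77 pts), Kapoor→QA role (73 pts), Okafor→Backend role (97 pts) — total 80+100+77+73+97 = 427 pts.
Row-greedy (each employee in turn takes its best remaining role) gives 380 pts, worse by 47.
Next-best assignment: Huang→Data role, Jensen→Lead role, Watson→QA role, Kapoor→Backend role, Okafor→Ops role = 424 pts.
Swapping Jensen↔Okafor (Jensen→Backend role 54 pts, Okafor→Lead role 57 pts) loses 86.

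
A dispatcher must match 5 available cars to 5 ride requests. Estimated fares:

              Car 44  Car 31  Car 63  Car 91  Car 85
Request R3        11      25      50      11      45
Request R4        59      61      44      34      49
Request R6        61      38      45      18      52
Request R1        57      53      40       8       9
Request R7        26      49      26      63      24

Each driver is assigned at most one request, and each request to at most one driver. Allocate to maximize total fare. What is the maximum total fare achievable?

This is a one-to-one assignment (maximum-weight bipartite matching).
Optimal: Car 44→Request R1 ($57), Car 31→Request R4 ($61), Car 63→Request R3 ($50), Car 91→Request R7 ($63), Car 85→Request R6 ($52) — total 57+61+50+63+52 = $283.
Column-greedy (each request in turn goes to its best remaining driver) gives $244, worse by 39.
Next-best assignment: Car 44→Request R4, Car 31→Request R1, Car 63→Request R3, Car 91→Request R7, Car 85→Request R6 = $277.

Maximum total: $283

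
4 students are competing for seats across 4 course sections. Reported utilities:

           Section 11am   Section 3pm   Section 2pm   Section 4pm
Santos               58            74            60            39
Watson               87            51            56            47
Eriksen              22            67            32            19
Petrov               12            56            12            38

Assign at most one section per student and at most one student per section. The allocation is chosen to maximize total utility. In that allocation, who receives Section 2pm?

Optimal: Santos→Section 2pm (60 points), Watson→Section 11am (87 points), Eriksen→Section 3pm (67 points), Petrov→Section 4pm (38 points) — total 60+87+67+38 = 252 points.
Row-greedy (each student in turn takes its best remaining section) gives 231 points, worse by 21.
Santos's own top section is Section 3pm (74 points), but forcing Santos→Section 3pm and reassigning the rest optimally gives only 231 points — worse by 21.

Santos receives Section 2pm.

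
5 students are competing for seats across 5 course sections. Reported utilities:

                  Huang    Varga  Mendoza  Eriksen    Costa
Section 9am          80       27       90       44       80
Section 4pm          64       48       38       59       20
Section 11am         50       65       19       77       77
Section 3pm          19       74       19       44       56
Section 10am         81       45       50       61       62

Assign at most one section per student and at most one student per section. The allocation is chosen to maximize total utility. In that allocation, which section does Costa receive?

This is the linear assignment problem.
Optimal: Huang→Section 10am (81 points), Varga→Section 3pm (74 points), Mendoza→Section 9am (90 points), Eriksen→Section 4pm (59 points), Costa→Section 11am (77 points) — total 81+74+90+59+77 = 381 points.
Column-greedy (each section in turn goes to its best remaining student) gives 367 points, worse by 14.
Swapping Costa↔Huang (Costa→Section 10am 62 points, Huang→Section 11am 50 points) loses 46.
Costa's own top section is Section 9am (80 points), but forcing Costa→Section 9am and reassigning the rest optimally gives only 350 points — worse by 31.

Costa receives Section 11am.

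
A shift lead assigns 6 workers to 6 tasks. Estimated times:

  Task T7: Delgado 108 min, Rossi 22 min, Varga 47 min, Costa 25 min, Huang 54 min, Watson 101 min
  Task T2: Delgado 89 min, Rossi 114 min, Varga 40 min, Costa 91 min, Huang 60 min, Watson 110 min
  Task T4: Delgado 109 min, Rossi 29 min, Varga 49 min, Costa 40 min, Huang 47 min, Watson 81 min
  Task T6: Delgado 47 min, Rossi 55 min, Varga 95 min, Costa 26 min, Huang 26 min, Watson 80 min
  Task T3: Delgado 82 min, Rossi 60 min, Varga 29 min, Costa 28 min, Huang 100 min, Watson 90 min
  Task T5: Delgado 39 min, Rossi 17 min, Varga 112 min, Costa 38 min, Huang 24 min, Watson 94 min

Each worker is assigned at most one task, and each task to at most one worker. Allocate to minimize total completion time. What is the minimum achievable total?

Min total: 236 min

Optimal: Delgado→Task T5 (39 min), Rossi→Task T7 (22 min), Varga→Task T2 (40 min), Costa→Task T3 (28 min), Huang→Task T6 (26 min), Watson→Task T4 (81 min) — total 39+22+40+28+26+81 = 236 min.
Min-entry greedy (repeatedly take the single cheapest remaining cell) gives 267 min, worse by 31.
Swapping Varga↔Rossi (Varga→Task T7 47 min, Rossi→Task T2 114 min) adds 99.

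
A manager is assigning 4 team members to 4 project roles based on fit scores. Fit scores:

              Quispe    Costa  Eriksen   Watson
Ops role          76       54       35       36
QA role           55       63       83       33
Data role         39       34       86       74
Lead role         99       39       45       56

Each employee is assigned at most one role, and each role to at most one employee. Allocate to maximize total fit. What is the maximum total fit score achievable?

This is a one-to-one assignment (maximum-weight bipartite matching).
Optimal: Quispe→Lead role (99 pts), Costa→Ops role (54 pts), Eriksen→QA role (83 pts), Watson→Data role (74 pts) — total 99+54+83+74 = 310 pts.
Column-greedy (each role in turn goes to its best remaining employee) gives 272 pts, worse by 38.
Next-best assignment: Quispe→Lead role, Costa→QA role, Eriksen→Data role, Watson→Ops role = 284 pts.
Checked against all permutations: 310 pts is optimal.

Maximum total: 310 pts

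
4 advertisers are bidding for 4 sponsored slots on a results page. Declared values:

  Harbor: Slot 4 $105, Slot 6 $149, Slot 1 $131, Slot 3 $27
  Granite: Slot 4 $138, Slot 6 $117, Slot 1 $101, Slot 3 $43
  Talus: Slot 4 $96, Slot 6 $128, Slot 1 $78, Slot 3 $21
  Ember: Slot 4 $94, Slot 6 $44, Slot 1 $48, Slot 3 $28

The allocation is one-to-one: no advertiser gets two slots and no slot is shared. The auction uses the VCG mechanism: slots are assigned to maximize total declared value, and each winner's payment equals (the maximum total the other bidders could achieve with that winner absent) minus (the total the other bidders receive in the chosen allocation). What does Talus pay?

Efficient allocation: Harbor→Slot 1 ($131), Granite→Slot 4 ($138), Talus→Slot 6 ($128), Ember→Slot 3 ($28); total welfare W = $425.
Talus receives Slot 6 at value $128, so the others get W − 128 = $297.
Without Talus: best allocation of the remaining 3 bidders over all 4 slots is Harbor→Slot 6 ($149), Granite→Slot 1 ($101), Ember→Slot 4 ($94), total $344.
VCG payment = (others' best without Talus) − (others' welfare with Talus) = 344 − 297 = $47.

Talus pays $47.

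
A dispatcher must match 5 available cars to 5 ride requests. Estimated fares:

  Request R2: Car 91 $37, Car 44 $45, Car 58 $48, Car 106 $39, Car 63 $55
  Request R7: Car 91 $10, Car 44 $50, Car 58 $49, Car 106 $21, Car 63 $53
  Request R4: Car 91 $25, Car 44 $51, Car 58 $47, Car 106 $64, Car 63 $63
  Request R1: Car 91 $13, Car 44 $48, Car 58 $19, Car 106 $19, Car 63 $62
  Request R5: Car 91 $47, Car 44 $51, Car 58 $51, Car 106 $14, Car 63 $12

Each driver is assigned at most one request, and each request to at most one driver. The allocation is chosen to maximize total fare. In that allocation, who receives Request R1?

This is a one-to-one assignment (maximum-weight bipartite matching).
Optimal: Car 91→Request R5 ($47), Car 44→Request R7 ($50), Car 58→Request R2 ($48), Car 106→Request R4 ($64), Car 63→Request R1 ($62) — total 47+50+48+64+62 = $271.
Row-greedy (each driver in turn takes its best remaining request) gives $248, worse by 23.
Checked against all permutations: $271 is optimal.
Car 63's own top request is Request R4 ($63), but forcing Car 63→Request R4 and reassigning the rest optimally gives only $246 — worse by 25.

Car 63 receives Request R1.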